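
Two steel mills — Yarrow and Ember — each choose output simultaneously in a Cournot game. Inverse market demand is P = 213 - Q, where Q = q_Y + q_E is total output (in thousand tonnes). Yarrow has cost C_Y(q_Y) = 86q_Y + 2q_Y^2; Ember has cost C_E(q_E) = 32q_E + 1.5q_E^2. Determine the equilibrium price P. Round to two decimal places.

164.28

Yarrow's profit: π_Y = (213 - Q)q_Y - (86q_Y + 2q_Y²). Setting ∂π_Y/∂q_Y = 0: 127 - 6q_Y - (q_E) = 0.
Ember's first-order condition: 181 - 5q_E - (q_Y) = 0.
Rearranging gives the reaction functions q_Y = (127 - q_E)/6 and q_E = (181 - q_Y)/5.
Solving the pair: q_Y = 454/29, q_E = 959/29.
Total output Q = 1413/29, so price P = 213 - 1413/29 = 164.2759.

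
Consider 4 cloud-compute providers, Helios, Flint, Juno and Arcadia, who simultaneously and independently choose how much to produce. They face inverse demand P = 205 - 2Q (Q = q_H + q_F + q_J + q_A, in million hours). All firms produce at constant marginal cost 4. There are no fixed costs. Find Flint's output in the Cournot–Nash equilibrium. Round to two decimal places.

20.10

A representative firm's profit is π_i = q_i(205 - 2Q) - 4q_i.
First-order condition (treating rivals' output as given): 201 - 4q_i - 2·Σ_{j≠i} q_j = 0.
By symmetry each firm produces the same amount; substituting Σ_{j≠i} q_j = 3q_i yields q_i = 201/10.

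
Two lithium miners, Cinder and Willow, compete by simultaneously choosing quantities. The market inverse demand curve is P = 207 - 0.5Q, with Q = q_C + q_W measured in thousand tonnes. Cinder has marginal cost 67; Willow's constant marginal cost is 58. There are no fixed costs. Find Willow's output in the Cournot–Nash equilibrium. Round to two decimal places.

105.33

Cinder's profit: π_C = (207 - 0.5Q)q_C - (67q_C). Setting ∂π_C/∂q_C = 0: 140 - q_C - (1/2)(q_W) = 0.
Willow's profit: π_W = (207 - 0.5Q)q_W - (58q_W). Setting ∂π_W/∂q_W = 0: 149 - q_W - (1/2)(q_C) = 0.
So q_C = (140 - (1/2)q_W) and q_W = (149 - (1/2)q_C).
Substituting one into the other gives q_C = 262/3 and q_W = 316/3.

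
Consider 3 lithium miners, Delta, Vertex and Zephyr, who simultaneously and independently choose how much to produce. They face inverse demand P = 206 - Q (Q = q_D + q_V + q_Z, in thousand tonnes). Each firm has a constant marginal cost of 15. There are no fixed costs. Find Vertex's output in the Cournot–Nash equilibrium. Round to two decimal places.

A representative firm's profit is π_i = q_i(206 - Q) - 15q_i.
First-order condition (treating rivals' output as given): 191 - 2q_i - Σ_{j≠i} q_j = 0.
By symmetry each firm produces the same amount; substituting Σ_{j≠i} q_j = 2q_i yields q_i = 191/4.

47.75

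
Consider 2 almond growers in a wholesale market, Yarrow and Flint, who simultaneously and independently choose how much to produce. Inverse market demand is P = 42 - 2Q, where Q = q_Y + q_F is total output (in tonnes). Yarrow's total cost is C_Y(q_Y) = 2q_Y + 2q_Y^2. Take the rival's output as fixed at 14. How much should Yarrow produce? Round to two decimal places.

With the rival's output fixed at 14, Yarrow's profit is π_Y = (42 - 2·14 - 2q_Y)q_Y - (2q_Y + 2q_Y²) = (14 - 2q_Y)q_Y - (2q_Y + 2q_Y²).
∂π_Y/∂q_Y = 12 - 8q_Y = 0, so q_Y = 3/2.

1.50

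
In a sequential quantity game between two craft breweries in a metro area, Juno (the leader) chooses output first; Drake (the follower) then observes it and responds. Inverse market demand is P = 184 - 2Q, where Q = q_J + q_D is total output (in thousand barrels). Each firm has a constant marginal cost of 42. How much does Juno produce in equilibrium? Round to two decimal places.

Solve by backward induction. Given q_J, the follower Drake maximises π_D = (184 - 2q_J - 2q_D)q_D - 42q_D.
Setting the follower's marginal profit to zero, 142 - 2q_J - 4q_D = 0, i.e. q_D = (142 - 2q_J)/4.
The leader anticipates this reaction. Substituting into P = 184 - 2Q gives P = 113 - q_J, so π_J = (113 - q_J)q_J - 42q_J.
Maximising: ∂π_J/∂q_J = 71 - 2q_J = 0, giving q_J = 71/2.
Then q_D = (142 - 2·(71/2))/4 = 71/4.

35.50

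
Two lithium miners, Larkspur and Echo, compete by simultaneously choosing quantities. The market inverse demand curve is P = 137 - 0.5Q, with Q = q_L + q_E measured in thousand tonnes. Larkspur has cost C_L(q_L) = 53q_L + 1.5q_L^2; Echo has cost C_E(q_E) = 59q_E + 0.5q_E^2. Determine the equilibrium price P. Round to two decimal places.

Larkspur's profit: π_L = (137 - 0.5Q)q_L - (53q_L + (3/2)q_L²). Setting ∂π_L/∂q_L = 0: 84 - 4q_L - (1/2)(q_E) = 0.
Echo's first-order condition: 78 - 2q_E - (1/2)(q_L) = 0.
Best responses: q_L = (84 - (1/2)q_E)/4, q_E = (78 - (1/2)q_L)/2.
Substituting one into the other gives q_L = 516/31 and q_E = 1080/31.
Total output Q = 1596/31, so price P = 137 - (1/2)·(1596/31) = 111.2581.

111.26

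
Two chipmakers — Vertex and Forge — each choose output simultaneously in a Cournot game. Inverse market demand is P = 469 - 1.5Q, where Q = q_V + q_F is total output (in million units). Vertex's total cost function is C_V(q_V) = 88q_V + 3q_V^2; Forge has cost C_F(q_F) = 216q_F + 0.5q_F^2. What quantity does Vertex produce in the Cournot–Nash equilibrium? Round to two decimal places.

Vertex's profit: π_V = (469 - 1.5Q)q_V - (88q_V + 3q_V²). Setting ∂π_V/∂q_V = 0: 381 - 9q_V - (3/2)(q_F) = 0.
Forge's profit: π_F = (469 - 1.5Q)q_F - (216q_F + (1/2)q_F²). Setting ∂π_F/∂q_F = 0: 253 - 4q_F - (3/2)(q_V) = 0.
Rearranging gives the reaction functions q_V = (381 - (3/2)q_F)/9 and q_F = (253 - (3/2)q_V)/4.
Substituting one into the other gives q_V = 1526/45 and q_F = 758/15.

33.91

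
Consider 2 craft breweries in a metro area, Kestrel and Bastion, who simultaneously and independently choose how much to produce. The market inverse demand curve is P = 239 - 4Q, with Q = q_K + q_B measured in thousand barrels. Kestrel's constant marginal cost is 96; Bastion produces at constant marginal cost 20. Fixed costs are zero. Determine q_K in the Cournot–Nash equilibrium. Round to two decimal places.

Kestrel's profit: π_K = (239 - 4Q)q_K - (96q_K). Setting ∂π_K/∂q_K = 0: 143 - 8q_K - 4(q_B) = 0.
Bastion's profit: π_B = (239 - 4Q)q_B - (20q_B). Setting ∂π_B/∂q_B = 0: 219 - 8q_B - 4(q_K) = 0.
Rearranging gives the reaction functions q_K = (143 - 4q_B)/8 and q_B = (219 - 4q_K)/8.
Substituting one into the other gives q_K = 67/12 and q_B = 295/12.

5.58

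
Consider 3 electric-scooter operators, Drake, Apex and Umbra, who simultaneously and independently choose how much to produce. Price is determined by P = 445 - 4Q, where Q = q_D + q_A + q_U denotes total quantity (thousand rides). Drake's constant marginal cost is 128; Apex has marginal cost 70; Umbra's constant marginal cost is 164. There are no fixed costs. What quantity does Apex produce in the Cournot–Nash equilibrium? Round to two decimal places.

32.94

Drake's profit: π_D = (445 - 4Q)q_D - (128q_D). Setting ∂π_D/∂q_D = 0: 317 - 8q_D - 4(q_A + q_U) = 0.
Apex's first-order condition: 375 - 8q_A - 4(q_D + q_U) = 0.
Umbra's profit: π_U = (445 - 4Q)q_U - (164q_U). Setting ∂π_U/∂q_U = 0: 281 - 8q_U - 4(q_D + q_A) = 0.
Adding the 3 conditions: 973 − 8Q − 8Q = 0, i.e. Q = 973/16.
Back-substituting: q_D = (317 − 973/4)/4 = 295/16, q_A = (375 − 973/4)/4 = 527/16, q_U = (281 − 973/4)/4 = 151/16.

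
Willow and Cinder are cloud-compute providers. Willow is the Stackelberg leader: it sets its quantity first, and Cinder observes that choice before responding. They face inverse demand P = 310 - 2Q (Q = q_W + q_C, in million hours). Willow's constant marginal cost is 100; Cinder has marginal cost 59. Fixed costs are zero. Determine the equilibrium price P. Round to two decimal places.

142.25

The follower Cinder best-responds to any q_W: π_C = (310 - 2Q)q_C - 59q_C.
Follower FOC: 251 - 2q_W - 4q_C = 0, so q_C(q_W) = (251 - 2q_W)/4.
The leader anticipates this reaction. Substituting into P = 310 - 2Q gives P = 369/2 - q_W, so π_W = (369/2 - q_W)q_W - 100q_W.
The leader's first-order condition 169/2 - 2q_W = 0 yields q_W = 169/4.
Then q_C = (251 - 2·(169/4))/4 = 333/8.
Total output Q = 671/8, so price P = 310 - 2·(671/8) = 569/4.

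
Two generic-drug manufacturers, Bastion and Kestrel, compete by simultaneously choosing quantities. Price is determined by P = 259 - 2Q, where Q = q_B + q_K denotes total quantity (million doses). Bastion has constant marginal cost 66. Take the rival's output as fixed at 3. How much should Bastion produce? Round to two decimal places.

46.75

With the rival's output fixed at 3, Bastion's profit is π_B = (259 - 2·3 - 2q_B)q_B - (66q_B) = (253 - 2q_B)q_B - (66q_B).
∂π_B/∂q_B = 187 - 4q_B = 0, so q_B = 187/4.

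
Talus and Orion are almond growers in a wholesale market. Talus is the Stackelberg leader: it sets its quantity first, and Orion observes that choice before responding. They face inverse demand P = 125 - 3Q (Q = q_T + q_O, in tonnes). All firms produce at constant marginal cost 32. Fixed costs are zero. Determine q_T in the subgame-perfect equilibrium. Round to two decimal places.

The follower Orion best-responds to any q_T: π_O = (125 - 3Q)q_O - 32q_O.
Follower FOC: 93 - 3q_T - 6q_O = 0, so q_O(q_T) = (93 - 3q_T)/6.
The leader anticipates this reaction. Substituting into P = 125 - 3Q gives P = 157/2 - (3/2)q_T, so π_T = (157/2 - (3/2)q_T)q_T - 32q_T.
The leader's first-order condition 93/2 - 3q_T = 0 yields q_T = 31/2.
Then q_O = (93 - 3·(31/2))/6 = 31/4.

15.50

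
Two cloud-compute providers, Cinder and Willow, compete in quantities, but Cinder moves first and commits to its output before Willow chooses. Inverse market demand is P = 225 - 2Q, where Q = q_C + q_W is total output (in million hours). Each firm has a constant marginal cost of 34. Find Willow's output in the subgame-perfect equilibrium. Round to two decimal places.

Solve by backward induction. Given q_C, the follower Willow maximises π_W = (225 - 2q_C - 2q_W)q_W - 34q_W.
Setting the follower's marginal profit to zero, 191 - 2q_C - 4q_W = 0, i.e. q_W = (191 - 2q_C)/4.
Cinder substitutes q_W(q_C) into its own profit: π_C = q_C(225 - 2q_C - (191 - 2q_C)/2) - 34q_C = (259/2 - q_C)q_C - 34q_C.
Leader FOC: 191/2 - 2q_C = 0, so q_C = 191/4.
Then q_W = (191 - 2·(191/4))/4 = 191/8.

23.88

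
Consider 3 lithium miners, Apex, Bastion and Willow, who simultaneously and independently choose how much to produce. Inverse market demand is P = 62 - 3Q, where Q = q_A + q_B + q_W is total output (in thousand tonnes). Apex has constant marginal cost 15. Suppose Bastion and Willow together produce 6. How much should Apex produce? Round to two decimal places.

4.83

With rivals' combined output fixed at 6, Apex's profit is π_A = (62 - 3·6 - 3q_A)q_A - (15q_A) = (44 - 3q_A)q_A - (15q_A).
∂π_A/∂q_A = 29 - 6q_A = 0, so q_A = 29/6.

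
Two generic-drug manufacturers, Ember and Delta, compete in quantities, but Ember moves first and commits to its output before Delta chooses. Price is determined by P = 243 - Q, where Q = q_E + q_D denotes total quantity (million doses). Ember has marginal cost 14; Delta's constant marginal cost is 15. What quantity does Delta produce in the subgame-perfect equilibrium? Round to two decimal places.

56.50

Solve by backward induction. Given q_E, the follower Delta maximises π_D = (243 - q_E - q_D)q_D - 15q_D.
Follower FOC: 228 - q_E - 2q_D = 0, so q_D(q_E) = (228 - q_E)/2.
Ember substitutes q_D(q_E) into its own profit: π_E = q_E(243 - q_E - (228 - q_E)/2) - 14q_E = (129 - (1/2)q_E)q_E - 14q_E.
Leader FOC: 115 - q_E = 0, so q_E = 115.
Then q_D = (228 - 115)/2 = 113/2.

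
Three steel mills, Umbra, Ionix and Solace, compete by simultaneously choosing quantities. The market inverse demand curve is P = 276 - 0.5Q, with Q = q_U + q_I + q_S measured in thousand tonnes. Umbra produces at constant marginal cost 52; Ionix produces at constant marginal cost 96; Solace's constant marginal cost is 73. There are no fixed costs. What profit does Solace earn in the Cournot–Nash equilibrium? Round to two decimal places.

Umbra's profit: π_U = (276 - 0.5Q)q_U - (52q_U). Setting ∂π_U/∂q_U = 0: 224 - q_U - (1/2)(q_I + q_S) = 0.
Ionix's first-order condition: 180 - q_I - (1/2)(q_U + q_S) = 0.
Solace's first-order condition: 203 - q_S - (1/2)(q_U + q_I) = 0.
Adding the 3 first-order conditions: 607 − 2Q = 0, so Q = 607/2.
Back-substituting: q_U = (224 − 607/4)/(1/2) = 289/2, q_I = (180 − 607/4)/(1/2) = 113/2, q_S = (203 − 607/4)/(1/2) = 205/2.
Price P = 276 - (1/2)·(607/2) = 497/4.
Solace's profit: (497/4 - 73)·(205/2) = 5253.1250.

5253.13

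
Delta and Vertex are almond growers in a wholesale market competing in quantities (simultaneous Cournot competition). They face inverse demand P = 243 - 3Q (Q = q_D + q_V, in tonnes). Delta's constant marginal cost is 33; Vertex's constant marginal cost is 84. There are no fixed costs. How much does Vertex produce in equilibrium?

12

Delta's profit: π_D = (243 - 3Q)q_D - (33q_D). Setting ∂π_D/∂q_D = 0: 210 - 6q_D - 3(q_V) = 0.
Vertex's first-order condition: 159 - 6q_V - 3(q_D) = 0.
Rearranging gives the reaction functions q_D = (210 - 3q_V)/6 and q_V = (159 - 3q_D)/6.
Substituting one into the other gives q_D = 29 and q_V = 12.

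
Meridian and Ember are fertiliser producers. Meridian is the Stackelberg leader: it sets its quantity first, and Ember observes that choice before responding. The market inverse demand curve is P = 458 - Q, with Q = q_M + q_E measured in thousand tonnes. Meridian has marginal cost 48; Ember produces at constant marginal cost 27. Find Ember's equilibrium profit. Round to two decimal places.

13983.06

Solve by backward induction. Given q_M, the follower Ember maximises π_E = (458 - q_M - q_E)q_E - 27q_E.
Follower FOC: 431 - q_M - 2q_E = 0, so q_E(q_M) = (431 - q_M)/2.
The leader anticipates this reaction. Substituting into P = 458 - Q gives P = 485/2 - (1/2)q_M, so π_M = (485/2 - (1/2)q_M)q_M - 48q_M.
The leader's first-order condition 389/2 - q_M = 0 yields q_M = 389/2.
Then q_E = (431 - 389/2)/2 = 473/4.
Price P = 458 - 1251/4 = 581/4.
Ember's profit: (581/4 - 27)·(473/4) = 13983.0625.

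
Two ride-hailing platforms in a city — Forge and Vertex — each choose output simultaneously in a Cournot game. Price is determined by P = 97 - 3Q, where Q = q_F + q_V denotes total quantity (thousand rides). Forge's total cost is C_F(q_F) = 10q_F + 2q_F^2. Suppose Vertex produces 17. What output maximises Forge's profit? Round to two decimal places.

With the rival's output fixed at 17, Forge's profit is π_F = (97 - 3·17 - 3q_F)q_F - (10q_F + 2q_F²) = (46 - 3q_F)q_F - (10q_F + 2q_F²).
∂π_F/∂q_F = 36 - 10q_F = 0, so q_F = 18/5.

3.60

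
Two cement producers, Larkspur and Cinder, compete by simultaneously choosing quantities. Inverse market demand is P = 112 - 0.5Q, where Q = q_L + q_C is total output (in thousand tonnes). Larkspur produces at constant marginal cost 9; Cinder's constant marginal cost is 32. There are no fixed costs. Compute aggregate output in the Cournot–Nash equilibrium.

Larkspur's profit: π_L = (112 - 0.5Q)q_L - (9q_L). Setting ∂π_L/∂q_L = 0: 103 - q_L - (1/2)(q_C) = 0.
Cinder's profit: π_C = (112 - 0.5Q)q_C - (32q_C). Setting ∂π_C/∂q_C = 0: 80 - q_C - (1/2)(q_L) = 0.
So q_L = (103 - (1/2)q_C) and q_C = (80 - (1/2)q_L).
Solving the pair: q_L = 84, q_C = 38.
Total output Q = 84 + 38 = 122.

122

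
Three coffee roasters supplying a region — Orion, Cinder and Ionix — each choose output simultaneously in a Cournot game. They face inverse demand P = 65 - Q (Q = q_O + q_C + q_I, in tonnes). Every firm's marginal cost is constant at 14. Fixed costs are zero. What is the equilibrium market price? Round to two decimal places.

26.75

Each firm earns π_i = (65 - Q)q_i - 14q_i.
First-order condition (treating rivals' output as given): 51 - 2q_i - Σ_{j≠i} q_j = 0.
By symmetry each firm produces the same amount; substituting Σ_{j≠i} q_j = 2q_i yields q_i = 51/4.
Total output Q = 153/4, so price P = 65 - 153/4 = 107/4.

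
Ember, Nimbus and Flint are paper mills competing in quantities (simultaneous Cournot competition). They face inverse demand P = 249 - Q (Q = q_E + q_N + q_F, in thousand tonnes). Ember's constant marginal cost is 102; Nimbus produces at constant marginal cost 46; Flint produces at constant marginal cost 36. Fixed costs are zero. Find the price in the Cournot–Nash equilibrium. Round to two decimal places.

108.25

Ember's profit: π_E = (249 - Q)q_E - (102q_E). Setting ∂π_E/∂q_E = 0: 147 - 2q_E - (q_N + q_F) = 0.
Nimbus's first-order condition: 203 - 2q_N - (q_E + q_F) = 0.
Flint's profit: π_F = (249 - Q)q_F - (36q_F). Setting ∂π_F/∂q_F = 0: 213 - 2q_F - (q_E + q_N) = 0.
Adding the 3 conditions: 563 − 2Q − 2Q = 0, i.e. Q = 563/4.
Back-substituting: q_E = (147 − 563/4) = 25/4, q_N = (203 − 563/4) = 249/4, q_F = (213 − 563/4) = 289/4.
Total output Q = 563/4, so price P = 249 - 563/4 = 433/4.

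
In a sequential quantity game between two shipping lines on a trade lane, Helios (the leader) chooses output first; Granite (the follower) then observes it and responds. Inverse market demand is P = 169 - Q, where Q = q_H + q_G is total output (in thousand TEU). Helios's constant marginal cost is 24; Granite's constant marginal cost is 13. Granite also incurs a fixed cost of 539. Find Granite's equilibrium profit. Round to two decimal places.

The follower Granite best-responds to any q_H: π_G = (169 - Q)q_G - 13q_G.
Setting the follower's marginal profit to zero, 156 - q_H - 2q_G = 0, i.e. q_G = (156 - q_H)/2.
Helios substitutes q_G(q_H) into its own profit: π_H = q_H(169 - q_H - (156 - q_H)/2) - 24q_H = (91 - (1/2)q_H)q_H - 24q_H.
Maximising: ∂π_H/∂q_H = 67 - q_H = 0, giving q_H = 67.
Then q_G = (156 - 67)/2 = 89/2.
Price P = 169 - 223/2 = 115/2.
Granite's profit: (115/2 - 13)·(89/2) - 539 = 1441.2500.

1441.25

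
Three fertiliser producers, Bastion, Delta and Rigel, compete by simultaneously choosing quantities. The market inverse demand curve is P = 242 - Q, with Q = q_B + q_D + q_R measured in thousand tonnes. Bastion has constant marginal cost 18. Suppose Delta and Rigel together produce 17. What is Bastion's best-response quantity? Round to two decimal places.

With rivals' combined output fixed at 17, Bastion's profit is π_B = (242 - 17 - q_B)q_B - (18q_B) = (225 - q_B)q_B - (18q_B).
∂π_B/∂q_B = 207 - 2q_B = 0, so q_B = 207/2.

103.50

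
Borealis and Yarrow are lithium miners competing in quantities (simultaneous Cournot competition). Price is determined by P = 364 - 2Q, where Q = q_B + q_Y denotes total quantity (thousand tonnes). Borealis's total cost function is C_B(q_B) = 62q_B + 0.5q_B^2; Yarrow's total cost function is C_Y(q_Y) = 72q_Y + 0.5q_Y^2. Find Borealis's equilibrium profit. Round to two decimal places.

Borealis's profit: π_B = (364 - 2Q)q_B - (62q_B + (1/2)q_B²). Setting ∂π_B/∂q_B = 0: 302 - 5q_B - 2(q_Y) = 0.
Yarrow's first-order condition: 292 - 5q_Y - 2(q_B) = 0.
Rearranging gives the reaction functions q_B = (302 - 2q_Y)/5 and q_Y = (292 - 2q_B)/5.
Solving the pair: q_B = 926/21, q_Y = 856/21.
Price P = 364 - 2·(594/7) = 1360/7.
Borealis's profit: (1360/7)·(926/21) - 62·(926/21) - (1/2)(926/21)² = 4860.9751.

4860.98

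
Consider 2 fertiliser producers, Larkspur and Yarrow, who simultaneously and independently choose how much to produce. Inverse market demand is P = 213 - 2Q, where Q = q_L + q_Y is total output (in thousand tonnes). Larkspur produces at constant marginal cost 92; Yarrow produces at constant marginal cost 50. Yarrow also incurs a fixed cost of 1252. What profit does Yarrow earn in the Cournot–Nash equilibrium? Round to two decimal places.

1082.72

Larkspur's profit: π_L = (213 - 2Q)q_L - (92q_L). Setting ∂π_L/∂q_L = 0: 121 - 4q_L - 2(q_Y) = 0.
Yarrow's first-order condition: 163 - 4q_Y - 2(q_L) = 0.
Best responses: q_L = (121 - 2q_Y)/4, q_Y = (163 - 2q_L)/4.
Solving the pair: q_L = 79/6, q_Y = 205/6.
Price P = 213 - 2·(142/3) = 355/3.
Yarrow's profit: (355/3 - 50)·(205/6) - 1252 = 1082.7222.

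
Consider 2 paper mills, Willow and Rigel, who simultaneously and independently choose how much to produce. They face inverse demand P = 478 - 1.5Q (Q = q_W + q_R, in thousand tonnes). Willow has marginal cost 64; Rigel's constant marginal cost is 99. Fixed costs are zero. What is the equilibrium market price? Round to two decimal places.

Willow's profit: π_W = (478 - 1.5Q)q_W - (64q_W). Setting ∂π_W/∂q_W = 0: 414 - 3q_W - (3/2)(q_R) = 0.
Rigel's first-order condition: 379 - 3q_R - (3/2)(q_W) = 0.
Best responses: q_W = (414 - (3/2)q_R)/3, q_R = (379 - (3/2)q_W)/3.
Solving the pair: q_W = 898/9, q_R = 688/9.
Total output Q = 1586/9, so price P = 478 - (3/2)·(1586/9) = 641/3.

213.67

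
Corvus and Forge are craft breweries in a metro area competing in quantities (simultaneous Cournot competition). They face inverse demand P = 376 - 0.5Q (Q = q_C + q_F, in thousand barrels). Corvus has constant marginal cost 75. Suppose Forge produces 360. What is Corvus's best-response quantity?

121

With the rival's output fixed at 360, Corvus's profit is π_C = (376 - (1/2)·360 - (1/2)q_C)q_C - (75q_C) = (196 - (1/2)q_C)q_C - (75q_C).
∂π_C/∂q_C = 121 - q_C = 0, so q_C = 121.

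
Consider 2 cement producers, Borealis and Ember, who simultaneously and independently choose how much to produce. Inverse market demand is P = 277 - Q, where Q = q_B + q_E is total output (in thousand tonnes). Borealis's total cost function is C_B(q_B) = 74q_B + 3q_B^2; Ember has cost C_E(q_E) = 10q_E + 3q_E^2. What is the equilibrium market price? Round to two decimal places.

Borealis's profit: π_B = (277 - Q)q_B - (74q_B + 3q_B²). Setting ∂π_B/∂q_B = 0: 203 - 8q_B - (q_E) = 0.
Ember's first-order condition: 267 - 8q_E - (q_B) = 0.
Rearranging gives the reaction functions q_B = (203 - q_E)/8 and q_E = (267 - q_B)/8.
Substituting one into the other gives q_B = 1357/63 and q_E = 1933/63.
Total output Q = 470/9, so price P = 277 - 470/9 = 224.7778.

224.78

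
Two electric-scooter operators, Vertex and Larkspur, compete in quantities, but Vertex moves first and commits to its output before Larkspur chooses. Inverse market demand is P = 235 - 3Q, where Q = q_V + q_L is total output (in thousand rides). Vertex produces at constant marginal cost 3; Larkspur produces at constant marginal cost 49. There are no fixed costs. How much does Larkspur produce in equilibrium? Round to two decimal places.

Solve by backward induction. Given q_V, the follower Larkspur maximises π_L = (235 - 3q_V - 3q_L)q_L - 49q_L.
∂π_L/∂q_L = 186 - 3q_V - 6q_L = 0 gives the reaction function q_L = (186 - 3q_V)/6.
Vertex substitutes q_L(q_V) into its own profit: π_V = q_V(235 - 3q_V - (186 - 3q_V)/2) - 3q_V = (142 - (3/2)q_V)q_V - 3q_V.
Maximising: ∂π_V/∂q_V = 139 - 3q_V = 0, giving q_V = 139/3.
Then q_L = (186 - 3·(139/3))/6 = 47/6.

7.83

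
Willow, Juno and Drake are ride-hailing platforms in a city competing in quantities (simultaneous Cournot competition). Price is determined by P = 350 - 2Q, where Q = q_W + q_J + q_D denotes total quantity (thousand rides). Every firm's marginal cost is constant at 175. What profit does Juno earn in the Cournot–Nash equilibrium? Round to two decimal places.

A representative firm's profit is π_i = q_i(350 - 2Q) - 175q_i.
Setting ∂π_i/∂q_i = 0 with rivals' quantities fixed: 175 - 4q_i - 2·Σ_{j≠i} q_j = 0.
By symmetry each firm produces the same amount; substituting Σ_{j≠i} q_j = 2q_i yields q_i = 175/8.
Price P = 350 - 2·(525/8) = 875/4.
Juno's profit: (875/4 - 175)·(175/8) = 957.0313.

957.03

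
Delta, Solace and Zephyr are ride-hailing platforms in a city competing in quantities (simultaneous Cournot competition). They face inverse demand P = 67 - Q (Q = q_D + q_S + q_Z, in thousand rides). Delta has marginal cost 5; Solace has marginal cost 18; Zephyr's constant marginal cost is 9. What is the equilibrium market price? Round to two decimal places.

Delta's profit: π_D = (67 - Q)q_D - (5q_D). Setting ∂π_D/∂q_D = 0: 62 - 2q_D - (q_S + q_Z) = 0.
Solace's profit: π_S = (67 - Q)q_S - (18q_S). Setting ∂π_S/∂q_S = 0: 49 - 2q_S - (q_D + q_Z) = 0.
Zephyr's profit: π_Z = (67 - Q)q_Z - (9q_Z). Setting ∂π_Z/∂q_Z = 0: 58 - 2q_Z - (q_D + q_S) = 0.
Adding the 3 first-order conditions: 169 − 4Q = 0, so Q = 169/4.
Back-substituting: q_D = (62 − 169/4) = 79/4, q_S = (49 − 169/4) = 27/4, q_Z = (58 − 169/4) = 63/4.
Total output Q = 169/4, so price P = 67 - 169/4 = 99/4.

24.75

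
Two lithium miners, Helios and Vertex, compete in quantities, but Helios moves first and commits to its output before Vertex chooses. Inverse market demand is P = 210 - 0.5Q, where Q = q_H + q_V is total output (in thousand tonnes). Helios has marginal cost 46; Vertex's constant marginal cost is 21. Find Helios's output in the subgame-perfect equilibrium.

Solve by backward induction. Given q_H, the follower Vertex maximises π_V = (210 - (1/2)q_H - (1/2)q_V)q_V - 21q_V.
∂π_V/∂q_V = 189 - (1/2)q_H - q_V = 0 gives the reaction function q_V = (189 - (1/2)q_H).
The leader anticipates this reaction. Substituting into P = 210 - 0.5Q gives P = 231/2 - (1/4)q_H, so π_H = (231/2 - (1/4)q_H)q_H - 46q_H.
Leader FOC: 139/2 - (1/2)q_H = 0, so q_H = 139.
Then q_V = (189 - (1/2)·139) = 239/2.

139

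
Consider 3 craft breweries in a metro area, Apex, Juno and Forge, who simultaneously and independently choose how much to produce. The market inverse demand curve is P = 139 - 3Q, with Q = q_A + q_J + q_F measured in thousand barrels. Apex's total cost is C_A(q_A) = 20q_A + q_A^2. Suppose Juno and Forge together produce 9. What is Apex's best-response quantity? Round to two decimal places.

With rivals' combined output fixed at 9, Apex's profit is π_A = (139 - 3·9 - 3q_A)q_A - (20q_A + q_A²) = (112 - 3q_A)q_A - (20q_A + q_A²).
∂π_A/∂q_A = 92 - 8q_A = 0, so q_A = 23/2.

11.50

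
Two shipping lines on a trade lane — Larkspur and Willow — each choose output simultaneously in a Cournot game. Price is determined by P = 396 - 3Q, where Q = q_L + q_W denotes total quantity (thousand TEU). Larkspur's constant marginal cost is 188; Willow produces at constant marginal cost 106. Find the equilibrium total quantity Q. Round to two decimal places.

55.33

Larkspur's profit: π_L = (396 - 3Q)q_L - (188q_L). Setting ∂π_L/∂q_L = 0: 208 - 6q_L - 3(q_W) = 0.
Willow's profit: π_W = (396 - 3Q)q_W - (106q_W). Setting ∂π_W/∂q_W = 0: 290 - 6q_W - 3(q_L) = 0.
Best responses: q_L = (208 - 3q_W)/6, q_W = (290 - 3q_L)/6.
Substituting one into the other gives q_L = 14 and q_W = 124/3.
Total output Q = 14 + 124/3 = 166/3.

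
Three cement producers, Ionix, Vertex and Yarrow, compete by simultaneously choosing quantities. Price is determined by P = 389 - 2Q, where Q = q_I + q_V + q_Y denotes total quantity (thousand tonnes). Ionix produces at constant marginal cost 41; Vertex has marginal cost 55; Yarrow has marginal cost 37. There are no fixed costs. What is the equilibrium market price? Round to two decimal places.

130.50

Ionix's profit: π_I = (389 - 2Q)q_I - (41q_I). Setting ∂π_I/∂q_I = 0: 348 - 4q_I - 2(q_V + q_Y) = 0.
Vertex's first-order condition: 334 - 4q_V - 2(q_I + q_Y) = 0.
Yarrow's first-order condition: 352 - 4q_Y - 2(q_I + q_V) = 0.
Summing all 3 equations gives 1034 − 8Q = 0, hence Q = 517/4.
Back-substituting: q_I = (348 − 517/2)/2 = 179/4, q_V = (334 − 517/2)/2 = 151/4, q_Y = (352 − 517/2)/2 = 187/4.
Total output Q = 517/4, so price P = 389 - 2·(517/4) = 261/2.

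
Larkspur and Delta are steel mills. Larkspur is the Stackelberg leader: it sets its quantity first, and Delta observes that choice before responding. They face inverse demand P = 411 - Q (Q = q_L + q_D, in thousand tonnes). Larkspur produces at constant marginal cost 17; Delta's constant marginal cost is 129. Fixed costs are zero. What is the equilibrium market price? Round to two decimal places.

143.50

The follower Delta best-responds to any q_L: π_D = (411 - Q)q_D - 129q_D.
Setting the follower's marginal profit to zero, 282 - q_L - 2q_D = 0, i.e. q_D = (282 - q_L)/2.
The leader anticipates this reaction. Substituting into P = 411 - Q gives P = 270 - (1/2)q_L, so π_L = (270 - (1/2)q_L)q_L - 17q_L.
The leader's first-order condition 253 - q_L = 0 yields q_L = 253.
Then q_D = (282 - 253)/2 = 29/2.
Total output Q = 535/2, so price P = 411 - 535/2 = 287/2.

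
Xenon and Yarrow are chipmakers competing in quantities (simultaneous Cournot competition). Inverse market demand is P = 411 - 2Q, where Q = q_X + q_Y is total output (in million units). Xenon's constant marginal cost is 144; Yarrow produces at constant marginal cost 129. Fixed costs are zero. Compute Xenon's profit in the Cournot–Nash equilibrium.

Xenon's profit: π_X = (411 - 2Q)q_X - (144q_X). Setting ∂π_X/∂q_X = 0: 267 - 4q_X - 2(q_Y) = 0.
Yarrow's first-order condition: 282 - 4q_Y - 2(q_X) = 0.
Rearranging gives the reaction functions q_X = (267 - 2q_Y)/4 and q_Y = (282 - 2q_X)/4.
Substituting one into the other gives q_X = 42 and q_Y = 99/2.
Price P = 411 - 2·(183/2) = 228.
Xenon's profit: (228 - 144)·42 = 3528.

3528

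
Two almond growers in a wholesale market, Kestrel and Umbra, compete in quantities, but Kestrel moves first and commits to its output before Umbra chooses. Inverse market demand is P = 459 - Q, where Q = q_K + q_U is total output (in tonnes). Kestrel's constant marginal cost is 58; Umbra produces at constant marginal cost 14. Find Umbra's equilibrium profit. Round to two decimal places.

Solve by backward induction. Given q_K, the follower Umbra maximises π_U = (459 - q_K - q_U)q_U - 14q_U.
∂π_U/∂q_U = 445 - q_K - 2q_U = 0 gives the reaction function q_U = (445 - q_K)/2.
Kestrel substitutes q_U(q_K) into its own profit: π_K = q_K(459 - q_K - (445 - q_K)/2) - 58q_K = (473/2 - (1/2)q_K)q_K - 58q_K.
Leader FOC: 357/2 - q_K = 0, so q_K = 357/2.
Then q_U = (445 - 357/2)/2 = 533/4.
Price P = 459 - 1247/4 = 589/4.
Umbra's profit: (589/4 - 14)·(533/4) = 17755.5625.

17755.56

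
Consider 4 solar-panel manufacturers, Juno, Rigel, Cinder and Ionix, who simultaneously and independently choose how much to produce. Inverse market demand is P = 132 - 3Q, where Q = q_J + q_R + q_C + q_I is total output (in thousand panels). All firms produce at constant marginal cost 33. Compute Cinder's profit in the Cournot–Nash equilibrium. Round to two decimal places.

130.68

A representative firm's profit is π_i = q_i(132 - 3Q) - 33q_i.
First-order condition (treating rivals' output as given): 99 - 6q_i - 3·Σ_{j≠i} q_j = 0.
With identical firms every q_j equals q_i, so Σ_{j≠i} q_j = 3q_i and 99 = 15q_i, giving q_i = 33/5.
Price P = 132 - 3·(132/5) = 264/5.
Cinder's profit: (264/5 - 33)·(33/5) = 130.6800.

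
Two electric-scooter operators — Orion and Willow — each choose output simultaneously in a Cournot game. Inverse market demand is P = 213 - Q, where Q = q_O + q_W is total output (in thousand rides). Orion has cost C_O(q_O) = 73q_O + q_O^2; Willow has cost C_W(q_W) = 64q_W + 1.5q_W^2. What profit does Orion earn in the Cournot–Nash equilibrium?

Orion's profit: π_O = (213 - Q)q_O - (73q_O + q_O²). Setting ∂π_O/∂q_O = 0: 140 - 4q_O - (q_W) = 0.
Willow's profit: π_W = (213 - Q)q_W - (64q_W + (3/2)q_W²). Setting ∂π_W/∂q_W = 0: 149 - 5q_W - (q_O) = 0.
Rearranging gives the reaction functions q_O = (140 - q_W)/4 and q_W = (149 - q_O)/5.
Substituting one into the other gives q_O = 29 and q_W = 24.
Price P = 213 - 53 = 160.
Orion's profit: 160·29 - 73·29 - 29² = 1682.

1682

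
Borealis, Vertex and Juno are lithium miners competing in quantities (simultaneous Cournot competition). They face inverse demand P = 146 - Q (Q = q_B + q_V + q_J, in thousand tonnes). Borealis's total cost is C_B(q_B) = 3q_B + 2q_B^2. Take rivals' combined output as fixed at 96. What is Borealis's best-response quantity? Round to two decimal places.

With rivals' combined output fixed at 96, Borealis's profit is π_B = (146 - 96 - q_B)q_B - (3q_B + 2q_B²) = (50 - q_B)q_B - (3q_B + 2q_B²).
∂π_B/∂q_B = 47 - 6q_B = 0, so q_B = 47/6.

7.83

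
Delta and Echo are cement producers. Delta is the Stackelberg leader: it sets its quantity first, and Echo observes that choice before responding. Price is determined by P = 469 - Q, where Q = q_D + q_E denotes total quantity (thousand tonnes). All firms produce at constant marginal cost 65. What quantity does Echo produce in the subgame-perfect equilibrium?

101

Solve by backward induction. Given q_D, the follower Echo maximises π_E = (469 - q_D - q_E)q_E - 65q_E.
Setting the follower's marginal profit to zero, 404 - q_D - 2q_E = 0, i.e. q_E = (404 - q_D)/2.
Delta substitutes q_E(q_D) into its own profit: π_D = q_D(469 - q_D - (404 - q_D)/2) - 65q_D = (267 - (1/2)q_D)q_D - 65q_D.
Leader FOC: 202 - q_D = 0, so q_D = 202.
Then q_E = (404 - 202)/2 = 101.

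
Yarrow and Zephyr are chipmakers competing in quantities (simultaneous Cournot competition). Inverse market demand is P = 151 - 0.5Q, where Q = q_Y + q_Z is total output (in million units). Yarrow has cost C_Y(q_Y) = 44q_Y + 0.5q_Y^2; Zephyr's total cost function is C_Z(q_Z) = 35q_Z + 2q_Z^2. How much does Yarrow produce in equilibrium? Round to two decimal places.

Yarrow's profit: π_Y = (151 - 0.5Q)q_Y - (44q_Y + (1/2)q_Y²). Setting ∂π_Y/∂q_Y = 0: 107 - 2q_Y - (1/2)(q_Z) = 0.
Zephyr's profit: π_Z = (151 - 0.5Q)q_Z - (35q_Z + 2q_Z²). Setting ∂π_Z/∂q_Z = 0: 116 - 5q_Z - (1/2)(q_Y) = 0.
Best responses: q_Y = (107 - (1/2)q_Z)/2, q_Z = (116 - (1/2)q_Y)/5.
Substituting one into the other gives q_Y = 636/13 and q_Z = 238/13.

48.92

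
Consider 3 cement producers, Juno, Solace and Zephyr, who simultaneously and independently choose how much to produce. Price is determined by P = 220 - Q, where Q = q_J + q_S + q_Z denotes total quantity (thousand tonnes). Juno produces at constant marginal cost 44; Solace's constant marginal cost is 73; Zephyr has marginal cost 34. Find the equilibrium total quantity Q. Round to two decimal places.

127.25

Juno's profit: π_J = (220 - Q)q_J - (44q_J). Setting ∂π_J/∂q_J = 0: 176 - 2q_J - (q_S + q_Z) = 0.
Solace's profit: π_S = (220 - Q)q_S - (73q_S). Setting ∂π_S/∂q_S = 0: 147 - 2q_S - (q_J + q_Z) = 0.
Zephyr's first-order condition: 186 - 2q_Z - (q_J + q_S) = 0.
Adding the 3 first-order conditions: 509 − 4Q = 0, so Q = 509/4.
Back-substituting: q_J = (176 − 509/4) = 195/4, q_S = (147 − 509/4) = 79/4, q_Z = (186 − 509/4) = 235/4.
Total output Q = 195/4 + 79/4 + 235/4 = 509/4.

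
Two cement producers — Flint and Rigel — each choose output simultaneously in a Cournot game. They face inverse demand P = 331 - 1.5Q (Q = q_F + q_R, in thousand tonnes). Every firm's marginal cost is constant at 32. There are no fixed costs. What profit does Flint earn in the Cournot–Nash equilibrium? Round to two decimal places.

A representative firm's profit is π_i = q_i(331 - 1.5Q) - 32q_i.
Setting ∂π_i/∂q_i = 0 with rivals' quantities fixed: 299 - 3q_i - (3/2)q_j = 0.
By symmetry each firm produces the same amount; substituting q_j = q_i yields q_i = 299/(9/2) = 598/9.
Price P = 331 - (3/2)·(1196/9) = 395/3.
Flint's profit: (395/3 - 32)·(598/9) = 6622.2963.

6622.30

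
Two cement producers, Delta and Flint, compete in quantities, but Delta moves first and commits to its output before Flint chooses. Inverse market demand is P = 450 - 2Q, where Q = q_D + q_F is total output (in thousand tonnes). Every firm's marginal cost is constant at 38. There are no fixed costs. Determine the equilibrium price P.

The follower Flint best-responds to any q_D: π_F = (450 - 2Q)q_F - 38q_F.
Follower FOC: 412 - 2q_D - 4q_F = 0, so q_F(q_D) = (412 - 2q_D)/4.
The leader anticipates this reaction. Substituting into P = 450 - 2Q gives P = 244 - q_D, so π_D = (244 - q_D)q_D - 38q_D.
Leader FOC: 206 - 2q_D = 0, so q_D = 103.
Then q_F = (412 - 2·103)/4 = 103/2.
Total output Q = 309/2, so price P = 450 - 2·(309/2) = 141.

141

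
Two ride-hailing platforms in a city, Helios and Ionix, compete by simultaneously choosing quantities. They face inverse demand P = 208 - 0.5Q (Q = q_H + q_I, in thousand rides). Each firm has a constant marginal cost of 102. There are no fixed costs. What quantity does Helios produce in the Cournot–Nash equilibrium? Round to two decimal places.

A representative firm's profit is π_i = q_i(208 - 0.5Q) - 102q_i.
Setting ∂π_i/∂q_i = 0 with rivals' quantities fixed: 106 - q_i - (1/2)q_j = 0.
By symmetry each firm produces the same amount; substituting q_j = q_i yields q_i = 106/(3/2) = 212/3.

70.67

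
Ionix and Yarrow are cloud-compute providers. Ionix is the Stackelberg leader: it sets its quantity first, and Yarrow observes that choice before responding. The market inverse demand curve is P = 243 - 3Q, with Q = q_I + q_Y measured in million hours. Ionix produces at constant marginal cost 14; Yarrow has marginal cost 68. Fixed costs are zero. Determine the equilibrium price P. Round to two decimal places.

84.75

The follower Yarrow best-responds to any q_I: π_Y = (243 - 3Q)q_Y - 68q_Y.
Setting the follower's marginal profit to zero, 175 - 3q_I - 6q_Y = 0, i.e. q_Y = (175 - 3q_I)/6.
Ionix substitutes q_Y(q_I) into its own profit: π_I = q_I(243 - 3q_I - (175 - 3q_I)/2) - 14q_I = (311/2 - (3/2)q_I)q_I - 14q_I.
The leader's first-order condition 283/2 - 3q_I = 0 yields q_I = 283/6.
Then q_Y = (175 - 3·(283/6))/6 = 67/12.
Total output Q = 211/4, so price P = 243 - 3·(211/4) = 339/4.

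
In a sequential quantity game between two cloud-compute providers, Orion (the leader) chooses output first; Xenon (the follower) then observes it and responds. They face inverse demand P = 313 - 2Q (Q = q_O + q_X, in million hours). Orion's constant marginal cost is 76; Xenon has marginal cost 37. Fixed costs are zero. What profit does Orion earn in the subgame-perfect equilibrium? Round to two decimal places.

Solve by backward induction. Given q_O, the follower Xenon maximises π_X = (313 - 2q_O - 2q_X)q_X - 37q_X.
∂π_X/∂q_X = 276 - 2q_O - 4q_X = 0 gives the reaction function q_X = (276 - 2q_O)/4.
Orion substitutes q_X(q_O) into its own profit: π_O = q_O(313 - 2q_O - (276 - 2q_O)/2) - 76q_O = (175 - q_O)q_O - 76q_O.
Leader FOC: 99 - 2q_O = 0, so q_O = 99/2.
Then q_X = (276 - 2·(99/2))/4 = 177/4.
Price P = 313 - 2·(375/4) = 251/2.
Orion's profit: (251/2 - 76)·(99/2) = 2450.2500.

2450.25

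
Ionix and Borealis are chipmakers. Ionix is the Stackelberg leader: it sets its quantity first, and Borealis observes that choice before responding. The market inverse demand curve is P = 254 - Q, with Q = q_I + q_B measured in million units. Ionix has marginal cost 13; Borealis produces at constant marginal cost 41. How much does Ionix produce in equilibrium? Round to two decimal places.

Solve by backward induction. Given q_I, the follower Borealis maximises π_B = (254 - q_I - q_B)q_B - 41q_B.
∂π_B/∂q_B = 213 - q_I - 2q_B = 0 gives the reaction function q_B = (213 - q_I)/2.
Ionix substitutes q_B(q_I) into its own profit: π_I = q_I(254 - q_I - (213 - q_I)/2) - 13q_I = (295/2 - (1/2)q_I)q_I - 13q_I.
The leader's first-order condition 269/2 - q_I = 0 yields q_I = 269/2.
Then q_B = (213 - 269/2)/2 = 157/4.

134.50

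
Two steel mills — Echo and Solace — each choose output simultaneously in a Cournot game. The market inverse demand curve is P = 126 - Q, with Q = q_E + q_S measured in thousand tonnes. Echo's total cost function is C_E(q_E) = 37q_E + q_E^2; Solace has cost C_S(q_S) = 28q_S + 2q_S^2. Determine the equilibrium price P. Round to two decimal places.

Echo's profit: π_E = (126 - Q)q_E - (37q_E + q_E²). Setting ∂π_E/∂q_E = 0: 89 - 4q_E - (q_S) = 0.
Solace's first-order condition: 98 - 6q_S - (q_E) = 0.
Best responses: q_E = (89 - q_S)/4, q_S = (98 - q_E)/6.
Substituting one into the other gives q_E = 436/23 and q_S = 303/23.
Total output Q = 739/23, so price P = 126 - 739/23 = 93.8696.

93.87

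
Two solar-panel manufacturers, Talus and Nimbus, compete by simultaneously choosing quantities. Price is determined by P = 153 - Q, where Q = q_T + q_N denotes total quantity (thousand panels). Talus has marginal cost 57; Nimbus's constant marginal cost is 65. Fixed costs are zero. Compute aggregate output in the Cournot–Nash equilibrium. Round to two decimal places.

Talus's profit: π_T = (153 - Q)q_T - (57q_T). Setting ∂π_T/∂q_T = 0: 96 - 2q_T - (q_N) = 0.
Nimbus's first-order condition: 88 - 2q_N - (q_T) = 0.
Best responses: q_T = (96 - q_N)/2, q_N = (88 - q_T)/2.
Solving the pair: q_T = 104/3, q_N = 80/3.
Total output Q = 104/3 + 80/3 = 184/3.

61.33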